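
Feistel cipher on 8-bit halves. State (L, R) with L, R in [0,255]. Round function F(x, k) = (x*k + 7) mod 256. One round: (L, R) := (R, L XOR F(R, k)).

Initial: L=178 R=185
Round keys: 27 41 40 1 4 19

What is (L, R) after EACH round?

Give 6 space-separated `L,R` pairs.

Answer: 185,56 56,70 70,207 207,144 144,136 136,143

Derivation:
Round 1 (k=27): L=185 R=56
Round 2 (k=41): L=56 R=70
Round 3 (k=40): L=70 R=207
Round 4 (k=1): L=207 R=144
Round 5 (k=4): L=144 R=136
Round 6 (k=19): L=136 R=143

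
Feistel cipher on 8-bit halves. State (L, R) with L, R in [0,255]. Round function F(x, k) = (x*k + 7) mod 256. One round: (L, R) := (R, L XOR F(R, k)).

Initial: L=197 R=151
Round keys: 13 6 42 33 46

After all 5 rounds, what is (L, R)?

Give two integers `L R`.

Answer: 61 9

Derivation:
Round 1 (k=13): L=151 R=119
Round 2 (k=6): L=119 R=70
Round 3 (k=42): L=70 R=244
Round 4 (k=33): L=244 R=61
Round 5 (k=46): L=61 R=9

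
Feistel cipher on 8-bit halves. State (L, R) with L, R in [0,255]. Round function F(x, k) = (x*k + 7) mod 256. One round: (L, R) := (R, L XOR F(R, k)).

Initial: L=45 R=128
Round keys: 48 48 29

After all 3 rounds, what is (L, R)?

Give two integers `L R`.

Answer: 103 152

Derivation:
Round 1 (k=48): L=128 R=42
Round 2 (k=48): L=42 R=103
Round 3 (k=29): L=103 R=152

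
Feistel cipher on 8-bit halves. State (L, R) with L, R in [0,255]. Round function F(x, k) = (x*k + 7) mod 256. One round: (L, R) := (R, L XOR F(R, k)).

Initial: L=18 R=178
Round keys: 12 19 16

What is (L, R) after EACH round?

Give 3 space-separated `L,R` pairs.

Round 1 (k=12): L=178 R=77
Round 2 (k=19): L=77 R=12
Round 3 (k=16): L=12 R=138

Answer: 178,77 77,12 12,138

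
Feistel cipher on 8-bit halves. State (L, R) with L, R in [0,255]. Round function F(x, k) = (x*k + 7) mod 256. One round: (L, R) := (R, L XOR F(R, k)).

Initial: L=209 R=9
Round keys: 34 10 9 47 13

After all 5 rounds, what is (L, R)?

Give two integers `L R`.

Answer: 100 230

Derivation:
Round 1 (k=34): L=9 R=232
Round 2 (k=10): L=232 R=30
Round 3 (k=9): L=30 R=253
Round 4 (k=47): L=253 R=100
Round 5 (k=13): L=100 R=230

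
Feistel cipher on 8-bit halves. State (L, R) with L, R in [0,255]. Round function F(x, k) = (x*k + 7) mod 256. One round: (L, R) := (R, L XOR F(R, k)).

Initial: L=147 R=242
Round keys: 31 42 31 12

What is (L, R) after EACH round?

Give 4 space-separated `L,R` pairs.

Round 1 (k=31): L=242 R=198
Round 2 (k=42): L=198 R=113
Round 3 (k=31): L=113 R=112
Round 4 (k=12): L=112 R=54

Answer: 242,198 198,113 113,112 112,54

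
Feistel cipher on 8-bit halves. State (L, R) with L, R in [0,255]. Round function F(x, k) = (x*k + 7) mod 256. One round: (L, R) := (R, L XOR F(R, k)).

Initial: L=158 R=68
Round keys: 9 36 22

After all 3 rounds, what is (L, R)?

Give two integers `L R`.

Round 1 (k=9): L=68 R=245
Round 2 (k=36): L=245 R=63
Round 3 (k=22): L=63 R=132

Answer: 63 132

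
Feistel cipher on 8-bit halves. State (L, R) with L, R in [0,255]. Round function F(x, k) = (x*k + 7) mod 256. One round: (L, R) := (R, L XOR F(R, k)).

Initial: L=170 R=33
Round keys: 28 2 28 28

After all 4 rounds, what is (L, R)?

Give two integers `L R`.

Round 1 (k=28): L=33 R=9
Round 2 (k=2): L=9 R=56
Round 3 (k=28): L=56 R=46
Round 4 (k=28): L=46 R=55

Answer: 46 55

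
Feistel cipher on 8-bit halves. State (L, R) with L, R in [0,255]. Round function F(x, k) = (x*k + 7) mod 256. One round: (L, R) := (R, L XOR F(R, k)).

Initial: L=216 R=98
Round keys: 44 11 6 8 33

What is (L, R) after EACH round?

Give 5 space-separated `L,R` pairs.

Round 1 (k=44): L=98 R=7
Round 2 (k=11): L=7 R=54
Round 3 (k=6): L=54 R=76
Round 4 (k=8): L=76 R=81
Round 5 (k=33): L=81 R=52

Answer: 98,7 7,54 54,76 76,81 81,52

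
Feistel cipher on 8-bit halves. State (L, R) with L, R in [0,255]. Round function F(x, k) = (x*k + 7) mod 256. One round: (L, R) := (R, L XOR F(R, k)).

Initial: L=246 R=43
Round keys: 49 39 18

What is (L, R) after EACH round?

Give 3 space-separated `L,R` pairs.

Answer: 43,180 180,88 88,131

Derivation:
Round 1 (k=49): L=43 R=180
Round 2 (k=39): L=180 R=88
Round 3 (k=18): L=88 R=131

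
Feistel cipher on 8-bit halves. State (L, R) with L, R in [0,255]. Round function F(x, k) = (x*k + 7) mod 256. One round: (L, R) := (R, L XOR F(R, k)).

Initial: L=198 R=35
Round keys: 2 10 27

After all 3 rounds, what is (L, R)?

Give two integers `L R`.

Round 1 (k=2): L=35 R=139
Round 2 (k=10): L=139 R=86
Round 3 (k=27): L=86 R=146

Answer: 86 146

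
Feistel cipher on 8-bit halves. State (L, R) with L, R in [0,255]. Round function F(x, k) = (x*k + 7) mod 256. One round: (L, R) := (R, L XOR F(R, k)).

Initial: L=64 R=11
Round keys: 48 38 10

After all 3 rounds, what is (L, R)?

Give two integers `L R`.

Round 1 (k=48): L=11 R=87
Round 2 (k=38): L=87 R=250
Round 3 (k=10): L=250 R=156

Answer: 250 156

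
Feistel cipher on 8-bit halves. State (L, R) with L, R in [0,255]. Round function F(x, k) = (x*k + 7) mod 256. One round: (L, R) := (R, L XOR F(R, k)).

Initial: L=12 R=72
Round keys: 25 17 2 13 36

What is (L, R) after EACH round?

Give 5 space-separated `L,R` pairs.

Round 1 (k=25): L=72 R=3
Round 2 (k=17): L=3 R=114
Round 3 (k=2): L=114 R=232
Round 4 (k=13): L=232 R=189
Round 5 (k=36): L=189 R=115

Answer: 72,3 3,114 114,232 232,189 189,115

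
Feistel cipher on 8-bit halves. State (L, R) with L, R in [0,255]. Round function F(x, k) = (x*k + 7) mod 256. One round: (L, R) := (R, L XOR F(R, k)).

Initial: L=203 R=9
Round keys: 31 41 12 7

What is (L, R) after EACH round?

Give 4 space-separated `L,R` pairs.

Answer: 9,213 213,45 45,246 246,236

Derivation:
Round 1 (k=31): L=9 R=213
Round 2 (k=41): L=213 R=45
Round 3 (k=12): L=45 R=246
Round 4 (k=7): L=246 R=236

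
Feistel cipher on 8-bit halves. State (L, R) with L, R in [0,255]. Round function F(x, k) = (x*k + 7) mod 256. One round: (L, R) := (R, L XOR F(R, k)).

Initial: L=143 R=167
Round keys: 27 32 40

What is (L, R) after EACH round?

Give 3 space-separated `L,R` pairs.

Round 1 (k=27): L=167 R=43
Round 2 (k=32): L=43 R=192
Round 3 (k=40): L=192 R=44

Answer: 167,43 43,192 192,44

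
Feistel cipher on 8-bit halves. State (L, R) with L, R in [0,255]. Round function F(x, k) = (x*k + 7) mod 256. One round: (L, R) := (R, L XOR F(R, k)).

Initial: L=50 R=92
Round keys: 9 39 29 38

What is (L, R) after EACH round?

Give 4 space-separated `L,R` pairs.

Round 1 (k=9): L=92 R=113
Round 2 (k=39): L=113 R=98
Round 3 (k=29): L=98 R=80
Round 4 (k=38): L=80 R=133

Answer: 92,113 113,98 98,80 80,133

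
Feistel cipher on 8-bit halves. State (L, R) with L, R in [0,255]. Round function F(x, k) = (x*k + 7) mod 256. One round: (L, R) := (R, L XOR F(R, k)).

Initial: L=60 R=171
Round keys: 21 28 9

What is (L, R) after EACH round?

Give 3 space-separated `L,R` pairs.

Round 1 (k=21): L=171 R=50
Round 2 (k=28): L=50 R=212
Round 3 (k=9): L=212 R=73

Answer: 171,50 50,212 212,73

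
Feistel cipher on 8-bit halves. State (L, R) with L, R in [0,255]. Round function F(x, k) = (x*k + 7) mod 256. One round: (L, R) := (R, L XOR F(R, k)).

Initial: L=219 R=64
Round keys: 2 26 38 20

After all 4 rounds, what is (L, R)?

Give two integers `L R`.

Round 1 (k=2): L=64 R=92
Round 2 (k=26): L=92 R=31
Round 3 (k=38): L=31 R=253
Round 4 (k=20): L=253 R=212

Answer: 253 212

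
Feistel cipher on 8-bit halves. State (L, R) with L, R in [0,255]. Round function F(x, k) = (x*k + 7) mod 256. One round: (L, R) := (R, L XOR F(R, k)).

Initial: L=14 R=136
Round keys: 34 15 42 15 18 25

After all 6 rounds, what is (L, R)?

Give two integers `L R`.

Round 1 (k=34): L=136 R=25
Round 2 (k=15): L=25 R=246
Round 3 (k=42): L=246 R=122
Round 4 (k=15): L=122 R=219
Round 5 (k=18): L=219 R=23
Round 6 (k=25): L=23 R=157

Answer: 23 157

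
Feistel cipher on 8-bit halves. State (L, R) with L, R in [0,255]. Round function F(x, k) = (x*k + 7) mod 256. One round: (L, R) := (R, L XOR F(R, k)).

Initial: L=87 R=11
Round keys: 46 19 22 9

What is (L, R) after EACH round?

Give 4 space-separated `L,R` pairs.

Round 1 (k=46): L=11 R=86
Round 2 (k=19): L=86 R=98
Round 3 (k=22): L=98 R=37
Round 4 (k=9): L=37 R=54

Answer: 11,86 86,98 98,37 37,54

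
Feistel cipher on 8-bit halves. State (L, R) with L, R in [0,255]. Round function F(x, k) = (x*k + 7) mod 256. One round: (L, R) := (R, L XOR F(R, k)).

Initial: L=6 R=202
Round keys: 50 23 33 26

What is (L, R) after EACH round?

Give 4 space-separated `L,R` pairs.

Answer: 202,125 125,136 136,242 242,19

Derivation:
Round 1 (k=50): L=202 R=125
Round 2 (k=23): L=125 R=136
Round 3 (k=33): L=136 R=242
Round 4 (k=26): L=242 R=19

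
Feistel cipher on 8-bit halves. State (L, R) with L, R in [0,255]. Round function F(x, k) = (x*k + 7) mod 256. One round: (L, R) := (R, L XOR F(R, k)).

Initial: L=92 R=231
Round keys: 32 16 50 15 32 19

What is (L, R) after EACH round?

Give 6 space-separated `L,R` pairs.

Answer: 231,187 187,80 80,28 28,251 251,123 123,211

Derivation:
Round 1 (k=32): L=231 R=187
Round 2 (k=16): L=187 R=80
Round 3 (k=50): L=80 R=28
Round 4 (k=15): L=28 R=251
Round 5 (k=32): L=251 R=123
Round 6 (k=19): L=123 R=211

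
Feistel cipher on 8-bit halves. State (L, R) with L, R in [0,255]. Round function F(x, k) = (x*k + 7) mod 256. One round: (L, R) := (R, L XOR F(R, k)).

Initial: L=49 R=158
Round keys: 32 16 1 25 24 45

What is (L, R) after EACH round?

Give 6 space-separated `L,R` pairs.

Answer: 158,246 246,249 249,246 246,244 244,17 17,240

Derivation:
Round 1 (k=32): L=158 R=246
Round 2 (k=16): L=246 R=249
Round 3 (k=1): L=249 R=246
Round 4 (k=25): L=246 R=244
Round 5 (k=24): L=244 R=17
Round 6 (k=45): L=17 R=240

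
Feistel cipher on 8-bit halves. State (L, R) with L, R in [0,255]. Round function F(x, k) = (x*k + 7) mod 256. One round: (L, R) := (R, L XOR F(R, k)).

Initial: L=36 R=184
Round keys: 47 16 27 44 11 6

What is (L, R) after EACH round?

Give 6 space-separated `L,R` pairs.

Answer: 184,235 235,15 15,119 119,116 116,116 116,203

Derivation:
Round 1 (k=47): L=184 R=235
Round 2 (k=16): L=235 R=15
Round 3 (k=27): L=15 R=119
Round 4 (k=44): L=119 R=116
Round 5 (k=11): L=116 R=116
Round 6 (k=6): L=116 R=203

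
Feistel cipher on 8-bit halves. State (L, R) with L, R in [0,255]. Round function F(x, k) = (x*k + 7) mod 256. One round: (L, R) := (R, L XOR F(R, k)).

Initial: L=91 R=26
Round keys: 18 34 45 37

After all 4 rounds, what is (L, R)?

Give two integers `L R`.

Answer: 160 58

Derivation:
Round 1 (k=18): L=26 R=128
Round 2 (k=34): L=128 R=29
Round 3 (k=45): L=29 R=160
Round 4 (k=37): L=160 R=58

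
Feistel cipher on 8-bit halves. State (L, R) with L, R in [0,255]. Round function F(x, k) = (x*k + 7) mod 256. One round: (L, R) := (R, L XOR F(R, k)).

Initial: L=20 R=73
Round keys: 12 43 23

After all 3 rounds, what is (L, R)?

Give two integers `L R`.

Answer: 29 197

Derivation:
Round 1 (k=12): L=73 R=103
Round 2 (k=43): L=103 R=29
Round 3 (k=23): L=29 R=197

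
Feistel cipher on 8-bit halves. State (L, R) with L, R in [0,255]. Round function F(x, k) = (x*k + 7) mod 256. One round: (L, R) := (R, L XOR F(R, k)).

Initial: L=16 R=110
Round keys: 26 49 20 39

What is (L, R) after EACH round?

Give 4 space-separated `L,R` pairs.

Answer: 110,35 35,212 212,180 180,167

Derivation:
Round 1 (k=26): L=110 R=35
Round 2 (k=49): L=35 R=212
Round 3 (k=20): L=212 R=180
Round 4 (k=39): L=180 R=167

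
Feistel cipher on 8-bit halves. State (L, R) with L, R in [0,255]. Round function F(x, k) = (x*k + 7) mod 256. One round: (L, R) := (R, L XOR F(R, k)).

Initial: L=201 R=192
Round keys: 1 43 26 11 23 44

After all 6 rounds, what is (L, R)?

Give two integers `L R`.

Round 1 (k=1): L=192 R=14
Round 2 (k=43): L=14 R=161
Round 3 (k=26): L=161 R=111
Round 4 (k=11): L=111 R=109
Round 5 (k=23): L=109 R=189
Round 6 (k=44): L=189 R=238

Answer: 189 238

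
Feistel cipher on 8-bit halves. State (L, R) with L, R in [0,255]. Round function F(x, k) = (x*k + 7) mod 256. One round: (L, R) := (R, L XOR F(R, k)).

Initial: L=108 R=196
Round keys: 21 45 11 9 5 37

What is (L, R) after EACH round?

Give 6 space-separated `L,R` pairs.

Answer: 196,119 119,54 54,46 46,147 147,200 200,124

Derivation:
Round 1 (k=21): L=196 R=119
Round 2 (k=45): L=119 R=54
Round 3 (k=11): L=54 R=46
Round 4 (k=9): L=46 R=147
Round 5 (k=5): L=147 R=200
Round 6 (k=37): L=200 R=124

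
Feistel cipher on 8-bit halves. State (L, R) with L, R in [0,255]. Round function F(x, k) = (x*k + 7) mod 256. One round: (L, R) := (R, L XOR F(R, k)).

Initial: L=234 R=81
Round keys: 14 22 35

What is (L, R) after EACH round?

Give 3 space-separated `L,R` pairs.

Round 1 (k=14): L=81 R=159
Round 2 (k=22): L=159 R=224
Round 3 (k=35): L=224 R=56

Answer: 81,159 159,224 224,56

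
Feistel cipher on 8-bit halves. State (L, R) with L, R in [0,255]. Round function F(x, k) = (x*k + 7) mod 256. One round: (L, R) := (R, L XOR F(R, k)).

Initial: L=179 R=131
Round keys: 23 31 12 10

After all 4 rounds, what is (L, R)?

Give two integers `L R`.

Round 1 (k=23): L=131 R=127
Round 2 (k=31): L=127 R=235
Round 3 (k=12): L=235 R=116
Round 4 (k=10): L=116 R=100

Answer: 116 100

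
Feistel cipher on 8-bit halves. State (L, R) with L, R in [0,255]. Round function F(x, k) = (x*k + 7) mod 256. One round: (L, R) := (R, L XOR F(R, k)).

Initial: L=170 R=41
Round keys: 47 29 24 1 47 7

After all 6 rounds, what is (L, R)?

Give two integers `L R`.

Round 1 (k=47): L=41 R=36
Round 2 (k=29): L=36 R=50
Round 3 (k=24): L=50 R=147
Round 4 (k=1): L=147 R=168
Round 5 (k=47): L=168 R=76
Round 6 (k=7): L=76 R=179

Answer: 76 179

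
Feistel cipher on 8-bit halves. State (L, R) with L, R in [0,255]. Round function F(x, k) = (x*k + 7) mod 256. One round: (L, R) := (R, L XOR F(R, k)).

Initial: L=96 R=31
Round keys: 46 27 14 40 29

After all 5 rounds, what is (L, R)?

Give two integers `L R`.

Round 1 (k=46): L=31 R=249
Round 2 (k=27): L=249 R=85
Round 3 (k=14): L=85 R=84
Round 4 (k=40): L=84 R=114
Round 5 (k=29): L=114 R=165

Answer: 114 165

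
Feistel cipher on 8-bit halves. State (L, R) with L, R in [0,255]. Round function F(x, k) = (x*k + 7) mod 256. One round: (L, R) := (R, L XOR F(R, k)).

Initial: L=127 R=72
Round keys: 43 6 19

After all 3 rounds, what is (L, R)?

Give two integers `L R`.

Round 1 (k=43): L=72 R=96
Round 2 (k=6): L=96 R=15
Round 3 (k=19): L=15 R=68

Answer: 15 68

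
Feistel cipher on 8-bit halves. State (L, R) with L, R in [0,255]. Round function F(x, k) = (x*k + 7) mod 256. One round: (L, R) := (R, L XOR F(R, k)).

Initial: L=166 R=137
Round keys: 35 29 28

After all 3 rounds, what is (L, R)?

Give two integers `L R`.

Round 1 (k=35): L=137 R=100
Round 2 (k=29): L=100 R=210
Round 3 (k=28): L=210 R=155

Answer: 210 155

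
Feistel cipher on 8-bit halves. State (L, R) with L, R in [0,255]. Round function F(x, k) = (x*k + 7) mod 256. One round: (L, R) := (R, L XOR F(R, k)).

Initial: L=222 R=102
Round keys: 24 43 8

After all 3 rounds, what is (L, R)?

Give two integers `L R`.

Answer: 44 46

Derivation:
Round 1 (k=24): L=102 R=73
Round 2 (k=43): L=73 R=44
Round 3 (k=8): L=44 R=46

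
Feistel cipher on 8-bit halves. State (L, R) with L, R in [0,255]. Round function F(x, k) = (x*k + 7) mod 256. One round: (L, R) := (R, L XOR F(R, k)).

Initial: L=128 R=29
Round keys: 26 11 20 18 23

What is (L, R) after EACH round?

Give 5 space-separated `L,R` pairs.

Round 1 (k=26): L=29 R=121
Round 2 (k=11): L=121 R=39
Round 3 (k=20): L=39 R=106
Round 4 (k=18): L=106 R=92
Round 5 (k=23): L=92 R=33

Answer: 29,121 121,39 39,106 106,92 92,33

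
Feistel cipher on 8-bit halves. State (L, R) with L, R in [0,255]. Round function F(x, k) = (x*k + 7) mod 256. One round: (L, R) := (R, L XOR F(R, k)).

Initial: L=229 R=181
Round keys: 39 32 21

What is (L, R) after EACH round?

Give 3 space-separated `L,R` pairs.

Round 1 (k=39): L=181 R=127
Round 2 (k=32): L=127 R=82
Round 3 (k=21): L=82 R=190

Answer: 181,127 127,82 82,190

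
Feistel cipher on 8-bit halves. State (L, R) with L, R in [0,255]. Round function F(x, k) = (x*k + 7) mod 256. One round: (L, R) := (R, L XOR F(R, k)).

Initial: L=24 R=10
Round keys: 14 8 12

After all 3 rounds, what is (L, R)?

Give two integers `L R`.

Answer: 85 136

Derivation:
Round 1 (k=14): L=10 R=139
Round 2 (k=8): L=139 R=85
Round 3 (k=12): L=85 R=136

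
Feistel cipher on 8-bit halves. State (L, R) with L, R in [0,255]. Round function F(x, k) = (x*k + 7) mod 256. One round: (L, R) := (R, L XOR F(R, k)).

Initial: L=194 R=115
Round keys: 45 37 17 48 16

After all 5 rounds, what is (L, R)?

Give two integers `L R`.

Answer: 23 140

Derivation:
Round 1 (k=45): L=115 R=252
Round 2 (k=37): L=252 R=0
Round 3 (k=17): L=0 R=251
Round 4 (k=48): L=251 R=23
Round 5 (k=16): L=23 R=140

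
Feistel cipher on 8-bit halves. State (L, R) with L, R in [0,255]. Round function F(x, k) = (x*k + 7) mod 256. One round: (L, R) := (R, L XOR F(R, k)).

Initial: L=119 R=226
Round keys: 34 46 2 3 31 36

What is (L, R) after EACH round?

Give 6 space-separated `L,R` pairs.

Answer: 226,124 124,173 173,29 29,243 243,105 105,56

Derivation:
Round 1 (k=34): L=226 R=124
Round 2 (k=46): L=124 R=173
Round 3 (k=2): L=173 R=29
Round 4 (k=3): L=29 R=243
Round 5 (k=31): L=243 R=105
Round 6 (k=36): L=105 R=56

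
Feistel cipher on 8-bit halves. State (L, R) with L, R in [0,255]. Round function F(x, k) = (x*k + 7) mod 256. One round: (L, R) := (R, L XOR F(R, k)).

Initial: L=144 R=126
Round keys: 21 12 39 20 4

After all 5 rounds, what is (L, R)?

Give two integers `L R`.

Answer: 46 192

Derivation:
Round 1 (k=21): L=126 R=205
Round 2 (k=12): L=205 R=221
Round 3 (k=39): L=221 R=127
Round 4 (k=20): L=127 R=46
Round 5 (k=4): L=46 R=192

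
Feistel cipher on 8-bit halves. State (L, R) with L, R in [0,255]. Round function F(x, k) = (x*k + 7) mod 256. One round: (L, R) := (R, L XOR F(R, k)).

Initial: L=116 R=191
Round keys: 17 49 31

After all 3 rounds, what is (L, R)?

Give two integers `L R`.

Round 1 (k=17): L=191 R=194
Round 2 (k=49): L=194 R=150
Round 3 (k=31): L=150 R=243

Answer: 150 243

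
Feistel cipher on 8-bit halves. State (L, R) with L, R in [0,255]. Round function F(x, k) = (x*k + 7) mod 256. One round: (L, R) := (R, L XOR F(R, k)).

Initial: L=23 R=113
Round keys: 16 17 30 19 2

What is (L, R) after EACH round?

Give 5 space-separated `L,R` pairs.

Round 1 (k=16): L=113 R=0
Round 2 (k=17): L=0 R=118
Round 3 (k=30): L=118 R=219
Round 4 (k=19): L=219 R=62
Round 5 (k=2): L=62 R=88

Answer: 113,0 0,118 118,219 219,62 62,88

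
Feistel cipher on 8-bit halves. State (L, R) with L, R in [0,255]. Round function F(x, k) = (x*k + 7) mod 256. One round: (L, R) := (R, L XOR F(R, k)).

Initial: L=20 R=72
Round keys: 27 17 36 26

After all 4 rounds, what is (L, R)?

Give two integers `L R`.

Answer: 228 37

Derivation:
Round 1 (k=27): L=72 R=139
Round 2 (k=17): L=139 R=10
Round 3 (k=36): L=10 R=228
Round 4 (k=26): L=228 R=37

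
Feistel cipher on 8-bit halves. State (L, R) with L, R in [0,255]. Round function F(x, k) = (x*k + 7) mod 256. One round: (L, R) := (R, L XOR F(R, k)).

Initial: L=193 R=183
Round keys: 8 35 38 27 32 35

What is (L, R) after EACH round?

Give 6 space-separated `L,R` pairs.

Round 1 (k=8): L=183 R=126
Round 2 (k=35): L=126 R=246
Round 3 (k=38): L=246 R=245
Round 4 (k=27): L=245 R=40
Round 5 (k=32): L=40 R=242
Round 6 (k=35): L=242 R=53

Answer: 183,126 126,246 246,245 245,40 40,242 242,53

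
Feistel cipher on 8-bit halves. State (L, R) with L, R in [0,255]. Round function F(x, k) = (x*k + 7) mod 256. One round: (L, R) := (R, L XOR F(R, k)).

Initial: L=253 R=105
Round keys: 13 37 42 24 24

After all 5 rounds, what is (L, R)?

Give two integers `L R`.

Round 1 (k=13): L=105 R=161
Round 2 (k=37): L=161 R=37
Round 3 (k=42): L=37 R=184
Round 4 (k=24): L=184 R=98
Round 5 (k=24): L=98 R=143

Answer: 98 143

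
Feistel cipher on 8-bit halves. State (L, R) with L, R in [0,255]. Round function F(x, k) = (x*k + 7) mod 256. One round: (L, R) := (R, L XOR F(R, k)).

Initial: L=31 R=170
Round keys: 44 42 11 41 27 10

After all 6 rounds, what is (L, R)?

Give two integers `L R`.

Answer: 49 145

Derivation:
Round 1 (k=44): L=170 R=32
Round 2 (k=42): L=32 R=237
Round 3 (k=11): L=237 R=22
Round 4 (k=41): L=22 R=96
Round 5 (k=27): L=96 R=49
Round 6 (k=10): L=49 R=145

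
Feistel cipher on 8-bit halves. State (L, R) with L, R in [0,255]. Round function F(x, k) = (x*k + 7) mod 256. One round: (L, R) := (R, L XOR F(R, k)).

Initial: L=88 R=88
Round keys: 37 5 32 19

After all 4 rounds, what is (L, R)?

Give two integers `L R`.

Answer: 160 53

Derivation:
Round 1 (k=37): L=88 R=231
Round 2 (k=5): L=231 R=210
Round 3 (k=32): L=210 R=160
Round 4 (k=19): L=160 R=53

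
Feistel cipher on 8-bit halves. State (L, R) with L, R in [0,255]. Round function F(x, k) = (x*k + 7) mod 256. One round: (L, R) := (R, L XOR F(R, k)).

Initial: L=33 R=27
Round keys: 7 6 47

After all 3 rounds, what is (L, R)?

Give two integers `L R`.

Round 1 (k=7): L=27 R=229
Round 2 (k=6): L=229 R=126
Round 3 (k=47): L=126 R=204

Answer: 126 204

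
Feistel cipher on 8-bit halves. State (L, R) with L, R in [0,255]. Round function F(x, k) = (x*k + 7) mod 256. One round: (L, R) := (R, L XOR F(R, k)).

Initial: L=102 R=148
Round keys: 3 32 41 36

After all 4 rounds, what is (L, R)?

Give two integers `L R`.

Answer: 151 112

Derivation:
Round 1 (k=3): L=148 R=165
Round 2 (k=32): L=165 R=51
Round 3 (k=41): L=51 R=151
Round 4 (k=36): L=151 R=112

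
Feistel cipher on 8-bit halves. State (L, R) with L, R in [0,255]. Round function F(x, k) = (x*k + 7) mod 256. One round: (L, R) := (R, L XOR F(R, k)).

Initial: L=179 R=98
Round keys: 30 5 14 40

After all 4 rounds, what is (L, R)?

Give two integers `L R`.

Answer: 29 26

Derivation:
Round 1 (k=30): L=98 R=48
Round 2 (k=5): L=48 R=149
Round 3 (k=14): L=149 R=29
Round 4 (k=40): L=29 R=26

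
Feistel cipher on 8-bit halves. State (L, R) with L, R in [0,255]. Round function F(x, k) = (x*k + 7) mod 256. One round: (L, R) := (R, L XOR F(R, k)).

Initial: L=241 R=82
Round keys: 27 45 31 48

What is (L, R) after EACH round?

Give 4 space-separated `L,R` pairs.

Round 1 (k=27): L=82 R=92
Round 2 (k=45): L=92 R=97
Round 3 (k=31): L=97 R=154
Round 4 (k=48): L=154 R=134

Answer: 82,92 92,97 97,154 154,134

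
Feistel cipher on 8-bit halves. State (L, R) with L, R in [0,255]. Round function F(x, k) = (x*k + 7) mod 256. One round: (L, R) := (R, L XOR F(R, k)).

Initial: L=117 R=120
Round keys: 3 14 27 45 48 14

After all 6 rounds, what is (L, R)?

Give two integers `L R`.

Answer: 77 95

Derivation:
Round 1 (k=3): L=120 R=26
Round 2 (k=14): L=26 R=11
Round 3 (k=27): L=11 R=42
Round 4 (k=45): L=42 R=98
Round 5 (k=48): L=98 R=77
Round 6 (k=14): L=77 R=95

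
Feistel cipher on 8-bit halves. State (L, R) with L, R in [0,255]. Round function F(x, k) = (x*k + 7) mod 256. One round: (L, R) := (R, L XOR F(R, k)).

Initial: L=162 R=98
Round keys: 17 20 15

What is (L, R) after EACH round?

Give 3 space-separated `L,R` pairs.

Round 1 (k=17): L=98 R=43
Round 2 (k=20): L=43 R=1
Round 3 (k=15): L=1 R=61

Answer: 98,43 43,1 1,61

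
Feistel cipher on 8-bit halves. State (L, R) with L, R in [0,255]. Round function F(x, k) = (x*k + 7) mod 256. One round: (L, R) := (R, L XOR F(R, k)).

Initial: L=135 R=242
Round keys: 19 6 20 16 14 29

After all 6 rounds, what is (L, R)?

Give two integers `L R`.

Round 1 (k=19): L=242 R=122
Round 2 (k=6): L=122 R=17
Round 3 (k=20): L=17 R=33
Round 4 (k=16): L=33 R=6
Round 5 (k=14): L=6 R=122
Round 6 (k=29): L=122 R=223

Answer: 122 223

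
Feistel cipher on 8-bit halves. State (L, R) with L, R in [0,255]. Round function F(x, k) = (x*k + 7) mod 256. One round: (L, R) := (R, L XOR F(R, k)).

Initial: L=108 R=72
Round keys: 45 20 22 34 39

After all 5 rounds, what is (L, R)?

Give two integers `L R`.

Answer: 176 237

Derivation:
Round 1 (k=45): L=72 R=195
Round 2 (k=20): L=195 R=11
Round 3 (k=22): L=11 R=58
Round 4 (k=34): L=58 R=176
Round 5 (k=39): L=176 R=237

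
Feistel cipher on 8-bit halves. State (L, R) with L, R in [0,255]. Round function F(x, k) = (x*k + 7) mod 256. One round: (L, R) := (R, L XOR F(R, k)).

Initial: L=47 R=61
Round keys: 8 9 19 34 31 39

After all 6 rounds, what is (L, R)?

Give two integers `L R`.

Answer: 233 45

Derivation:
Round 1 (k=8): L=61 R=192
Round 2 (k=9): L=192 R=250
Round 3 (k=19): L=250 R=85
Round 4 (k=34): L=85 R=171
Round 5 (k=31): L=171 R=233
Round 6 (k=39): L=233 R=45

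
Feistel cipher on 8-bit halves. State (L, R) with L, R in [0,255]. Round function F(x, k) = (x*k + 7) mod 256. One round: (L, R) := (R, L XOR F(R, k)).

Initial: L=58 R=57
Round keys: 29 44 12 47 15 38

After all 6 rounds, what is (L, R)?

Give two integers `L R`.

Answer: 102 243

Derivation:
Round 1 (k=29): L=57 R=70
Round 2 (k=44): L=70 R=54
Round 3 (k=12): L=54 R=201
Round 4 (k=47): L=201 R=216
Round 5 (k=15): L=216 R=102
Round 6 (k=38): L=102 R=243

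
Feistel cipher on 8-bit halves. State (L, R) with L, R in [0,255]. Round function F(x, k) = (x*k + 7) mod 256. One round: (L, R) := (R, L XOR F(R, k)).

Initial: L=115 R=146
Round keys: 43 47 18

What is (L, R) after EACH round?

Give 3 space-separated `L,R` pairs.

Answer: 146,254 254,59 59,211

Derivation:
Round 1 (k=43): L=146 R=254
Round 2 (k=47): L=254 R=59
Round 3 (k=18): L=59 R=211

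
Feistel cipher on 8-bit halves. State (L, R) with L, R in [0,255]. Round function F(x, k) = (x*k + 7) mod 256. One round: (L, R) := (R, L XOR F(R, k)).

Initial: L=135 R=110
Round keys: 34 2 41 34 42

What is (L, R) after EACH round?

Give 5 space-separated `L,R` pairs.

Answer: 110,36 36,33 33,116 116,78 78,167

Derivation:
Round 1 (k=34): L=110 R=36
Round 2 (k=2): L=36 R=33
Round 3 (k=41): L=33 R=116
Round 4 (k=34): L=116 R=78
Round 5 (k=42): L=78 R=167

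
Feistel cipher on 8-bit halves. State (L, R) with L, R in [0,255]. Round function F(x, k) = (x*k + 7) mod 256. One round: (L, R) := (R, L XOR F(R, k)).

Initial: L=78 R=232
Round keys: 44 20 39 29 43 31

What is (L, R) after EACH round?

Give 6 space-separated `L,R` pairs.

Answer: 232,169 169,211 211,133 133,203 203,165 165,201

Derivation:
Round 1 (k=44): L=232 R=169
Round 2 (k=20): L=169 R=211
Round 3 (k=39): L=211 R=133
Round 4 (k=29): L=133 R=203
Round 5 (k=43): L=203 R=165
Round 6 (k=31): L=165 R=201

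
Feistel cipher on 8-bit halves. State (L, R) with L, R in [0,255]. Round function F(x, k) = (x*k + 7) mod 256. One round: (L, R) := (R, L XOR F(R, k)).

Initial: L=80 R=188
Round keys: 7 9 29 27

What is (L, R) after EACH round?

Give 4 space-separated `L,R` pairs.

Answer: 188,123 123,230 230,110 110,71

Derivation:
Round 1 (k=7): L=188 R=123
Round 2 (k=9): L=123 R=230
Round 3 (k=29): L=230 R=110
Round 4 (k=27): L=110 R=71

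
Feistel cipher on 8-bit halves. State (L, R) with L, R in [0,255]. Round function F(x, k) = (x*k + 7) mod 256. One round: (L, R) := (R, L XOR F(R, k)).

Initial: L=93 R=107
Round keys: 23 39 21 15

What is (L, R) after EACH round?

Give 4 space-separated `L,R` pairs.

Round 1 (k=23): L=107 R=249
Round 2 (k=39): L=249 R=157
Round 3 (k=21): L=157 R=17
Round 4 (k=15): L=17 R=155

Answer: 107,249 249,157 157,17 17,155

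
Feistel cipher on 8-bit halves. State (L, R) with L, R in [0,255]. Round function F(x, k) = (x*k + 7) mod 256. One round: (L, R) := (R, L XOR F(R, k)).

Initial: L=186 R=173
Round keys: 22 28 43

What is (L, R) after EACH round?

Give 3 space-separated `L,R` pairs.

Answer: 173,95 95,198 198,22

Derivation:
Round 1 (k=22): L=173 R=95
Round 2 (k=28): L=95 R=198
Round 3 (k=43): L=198 R=22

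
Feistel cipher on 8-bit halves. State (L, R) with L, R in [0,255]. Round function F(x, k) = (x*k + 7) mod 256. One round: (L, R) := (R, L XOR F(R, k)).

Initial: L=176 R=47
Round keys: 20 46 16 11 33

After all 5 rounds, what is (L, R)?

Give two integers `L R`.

Round 1 (k=20): L=47 R=3
Round 2 (k=46): L=3 R=190
Round 3 (k=16): L=190 R=228
Round 4 (k=11): L=228 R=109
Round 5 (k=33): L=109 R=240

Answer: 109 240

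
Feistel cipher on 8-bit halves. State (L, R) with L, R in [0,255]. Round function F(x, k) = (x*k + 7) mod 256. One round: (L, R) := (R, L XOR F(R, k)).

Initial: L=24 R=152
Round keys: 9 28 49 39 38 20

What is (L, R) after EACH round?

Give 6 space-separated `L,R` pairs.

Round 1 (k=9): L=152 R=71
Round 2 (k=28): L=71 R=83
Round 3 (k=49): L=83 R=173
Round 4 (k=39): L=173 R=49
Round 5 (k=38): L=49 R=224
Round 6 (k=20): L=224 R=182

Answer: 152,71 71,83 83,173 173,49 49,224 224,182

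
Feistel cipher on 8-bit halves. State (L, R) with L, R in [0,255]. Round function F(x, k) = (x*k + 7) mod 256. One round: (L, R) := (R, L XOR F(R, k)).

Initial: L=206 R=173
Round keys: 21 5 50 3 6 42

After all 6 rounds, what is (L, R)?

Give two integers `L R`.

Answer: 50 201

Derivation:
Round 1 (k=21): L=173 R=246
Round 2 (k=5): L=246 R=120
Round 3 (k=50): L=120 R=129
Round 4 (k=3): L=129 R=242
Round 5 (k=6): L=242 R=50
Round 6 (k=42): L=50 R=201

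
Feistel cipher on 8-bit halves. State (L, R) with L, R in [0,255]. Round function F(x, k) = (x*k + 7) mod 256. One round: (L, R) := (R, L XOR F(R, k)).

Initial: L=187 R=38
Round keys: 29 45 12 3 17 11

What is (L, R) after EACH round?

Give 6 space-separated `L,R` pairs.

Round 1 (k=29): L=38 R=238
Round 2 (k=45): L=238 R=251
Round 3 (k=12): L=251 R=37
Round 4 (k=3): L=37 R=141
Round 5 (k=17): L=141 R=65
Round 6 (k=11): L=65 R=95

Answer: 38,238 238,251 251,37 37,141 141,65 65,95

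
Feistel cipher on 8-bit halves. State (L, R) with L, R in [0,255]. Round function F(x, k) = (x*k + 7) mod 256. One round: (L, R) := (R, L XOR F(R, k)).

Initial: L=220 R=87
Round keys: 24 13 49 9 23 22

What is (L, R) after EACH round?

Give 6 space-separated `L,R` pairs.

Answer: 87,243 243,9 9,51 51,219 219,135 135,122

Derivation:
Round 1 (k=24): L=87 R=243
Round 2 (k=13): L=243 R=9
Round 3 (k=49): L=9 R=51
Round 4 (k=9): L=51 R=219
Round 5 (k=23): L=219 R=135
Round 6 (k=22): L=135 R=122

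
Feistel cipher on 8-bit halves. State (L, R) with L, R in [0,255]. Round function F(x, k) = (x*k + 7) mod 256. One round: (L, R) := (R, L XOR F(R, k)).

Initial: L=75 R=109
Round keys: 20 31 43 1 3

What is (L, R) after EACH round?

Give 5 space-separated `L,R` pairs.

Round 1 (k=20): L=109 R=192
Round 2 (k=31): L=192 R=42
Round 3 (k=43): L=42 R=213
Round 4 (k=1): L=213 R=246
Round 5 (k=3): L=246 R=60

Answer: 109,192 192,42 42,213 213,246 246,60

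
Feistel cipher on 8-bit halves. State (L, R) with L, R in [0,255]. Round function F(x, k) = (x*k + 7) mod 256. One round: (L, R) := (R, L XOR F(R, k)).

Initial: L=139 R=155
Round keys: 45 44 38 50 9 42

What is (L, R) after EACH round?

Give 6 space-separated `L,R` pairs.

Answer: 155,205 205,216 216,218 218,67 67,184 184,116

Derivation:
Round 1 (k=45): L=155 R=205
Round 2 (k=44): L=205 R=216
Round 3 (k=38): L=216 R=218
Round 4 (k=50): L=218 R=67
Round 5 (k=9): L=67 R=184
Round 6 (k=42): L=184 R=116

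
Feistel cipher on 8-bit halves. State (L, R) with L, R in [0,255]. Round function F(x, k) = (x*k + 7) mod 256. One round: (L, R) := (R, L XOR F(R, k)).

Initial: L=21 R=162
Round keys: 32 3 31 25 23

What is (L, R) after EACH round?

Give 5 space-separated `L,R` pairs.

Answer: 162,82 82,95 95,218 218,14 14,147

Derivation:
Round 1 (k=32): L=162 R=82
Round 2 (k=3): L=82 R=95
Round 3 (k=31): L=95 R=218
Round 4 (k=25): L=218 R=14
Round 5 (k=23): L=14 R=147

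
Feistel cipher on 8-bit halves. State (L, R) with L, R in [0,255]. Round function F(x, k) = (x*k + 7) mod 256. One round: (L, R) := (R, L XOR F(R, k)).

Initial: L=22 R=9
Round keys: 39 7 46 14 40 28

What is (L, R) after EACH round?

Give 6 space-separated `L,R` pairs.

Round 1 (k=39): L=9 R=112
Round 2 (k=7): L=112 R=30
Round 3 (k=46): L=30 R=27
Round 4 (k=14): L=27 R=159
Round 5 (k=40): L=159 R=196
Round 6 (k=28): L=196 R=232

Answer: 9,112 112,30 30,27 27,159 159,196 196,232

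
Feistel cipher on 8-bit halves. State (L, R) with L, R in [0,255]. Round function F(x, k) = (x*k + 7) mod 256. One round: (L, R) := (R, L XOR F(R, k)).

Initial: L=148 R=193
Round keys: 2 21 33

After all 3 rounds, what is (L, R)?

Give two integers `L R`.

Round 1 (k=2): L=193 R=29
Round 2 (k=21): L=29 R=169
Round 3 (k=33): L=169 R=205

Answer: 169 205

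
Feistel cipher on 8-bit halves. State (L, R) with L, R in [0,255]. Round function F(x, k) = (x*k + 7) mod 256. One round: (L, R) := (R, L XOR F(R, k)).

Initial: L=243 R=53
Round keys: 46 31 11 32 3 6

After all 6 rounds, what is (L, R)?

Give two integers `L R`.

Round 1 (k=46): L=53 R=126
Round 2 (k=31): L=126 R=124
Round 3 (k=11): L=124 R=37
Round 4 (k=32): L=37 R=219
Round 5 (k=3): L=219 R=189
Round 6 (k=6): L=189 R=174

Answer: 189 174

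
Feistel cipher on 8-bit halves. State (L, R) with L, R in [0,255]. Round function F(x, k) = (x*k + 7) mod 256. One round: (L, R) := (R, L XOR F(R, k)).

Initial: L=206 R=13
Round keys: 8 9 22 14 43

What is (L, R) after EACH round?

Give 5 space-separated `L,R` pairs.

Round 1 (k=8): L=13 R=161
Round 2 (k=9): L=161 R=189
Round 3 (k=22): L=189 R=228
Round 4 (k=14): L=228 R=194
Round 5 (k=43): L=194 R=121

Answer: 13,161 161,189 189,228 228,194 194,121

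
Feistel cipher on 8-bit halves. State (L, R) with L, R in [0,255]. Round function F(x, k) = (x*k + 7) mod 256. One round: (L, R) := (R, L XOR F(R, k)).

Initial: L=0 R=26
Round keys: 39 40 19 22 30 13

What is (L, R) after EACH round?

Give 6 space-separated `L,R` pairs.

Round 1 (k=39): L=26 R=253
Round 2 (k=40): L=253 R=149
Round 3 (k=19): L=149 R=235
Round 4 (k=22): L=235 R=172
Round 5 (k=30): L=172 R=196
Round 6 (k=13): L=196 R=87

Answer: 26,253 253,149 149,235 235,172 172,196 196,87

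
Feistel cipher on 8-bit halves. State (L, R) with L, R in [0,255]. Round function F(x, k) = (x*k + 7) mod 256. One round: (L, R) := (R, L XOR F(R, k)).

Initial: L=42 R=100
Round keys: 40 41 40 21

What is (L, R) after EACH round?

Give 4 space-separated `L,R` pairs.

Round 1 (k=40): L=100 R=141
Round 2 (k=41): L=141 R=248
Round 3 (k=40): L=248 R=74
Round 4 (k=21): L=74 R=225

Answer: 100,141 141,248 248,74 74,225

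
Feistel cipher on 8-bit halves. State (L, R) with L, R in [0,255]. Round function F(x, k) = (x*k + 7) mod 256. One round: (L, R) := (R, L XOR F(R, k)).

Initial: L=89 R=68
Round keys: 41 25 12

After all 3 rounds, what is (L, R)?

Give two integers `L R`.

Round 1 (k=41): L=68 R=178
Round 2 (k=25): L=178 R=45
Round 3 (k=12): L=45 R=145

Answer: 45 145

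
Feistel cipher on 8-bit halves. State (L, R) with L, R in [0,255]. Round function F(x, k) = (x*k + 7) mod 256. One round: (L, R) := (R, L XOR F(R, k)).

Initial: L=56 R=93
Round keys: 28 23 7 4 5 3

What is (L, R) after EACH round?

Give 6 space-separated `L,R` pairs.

Round 1 (k=28): L=93 R=11
Round 2 (k=23): L=11 R=89
Round 3 (k=7): L=89 R=125
Round 4 (k=4): L=125 R=162
Round 5 (k=5): L=162 R=76
Round 6 (k=3): L=76 R=73

Answer: 93,11 11,89 89,125 125,162 162,76 76,73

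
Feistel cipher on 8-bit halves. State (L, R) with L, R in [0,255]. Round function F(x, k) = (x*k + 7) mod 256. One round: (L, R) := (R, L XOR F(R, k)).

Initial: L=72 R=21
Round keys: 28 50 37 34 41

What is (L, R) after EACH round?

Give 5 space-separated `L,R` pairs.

Answer: 21,27 27,88 88,164 164,151 151,146

Derivation:
Round 1 (k=28): L=21 R=27
Round 2 (k=50): L=27 R=88
Round 3 (k=37): L=88 R=164
Round 4 (k=34): L=164 R=151
Round 5 (k=41): L=151 R=146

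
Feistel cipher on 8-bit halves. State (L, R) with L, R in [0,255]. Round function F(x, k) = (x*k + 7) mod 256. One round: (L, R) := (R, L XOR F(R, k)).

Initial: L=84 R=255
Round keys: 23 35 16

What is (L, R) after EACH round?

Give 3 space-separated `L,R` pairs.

Answer: 255,164 164,140 140,99

Derivation:
Round 1 (k=23): L=255 R=164
Round 2 (k=35): L=164 R=140
Round 3 (k=16): L=140 R=99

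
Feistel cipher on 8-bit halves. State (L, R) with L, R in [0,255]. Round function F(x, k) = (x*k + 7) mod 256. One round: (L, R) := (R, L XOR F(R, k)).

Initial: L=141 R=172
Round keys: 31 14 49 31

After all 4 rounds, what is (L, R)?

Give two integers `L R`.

Answer: 56 216

Derivation:
Round 1 (k=31): L=172 R=86
Round 2 (k=14): L=86 R=23
Round 3 (k=49): L=23 R=56
Round 4 (k=31): L=56 R=216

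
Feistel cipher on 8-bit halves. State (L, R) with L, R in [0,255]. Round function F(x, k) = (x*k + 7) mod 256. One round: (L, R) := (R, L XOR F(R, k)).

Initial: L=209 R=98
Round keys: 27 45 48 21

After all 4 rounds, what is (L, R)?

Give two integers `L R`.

Round 1 (k=27): L=98 R=140
Round 2 (k=45): L=140 R=193
Round 3 (k=48): L=193 R=187
Round 4 (k=21): L=187 R=159

Answer: 187 159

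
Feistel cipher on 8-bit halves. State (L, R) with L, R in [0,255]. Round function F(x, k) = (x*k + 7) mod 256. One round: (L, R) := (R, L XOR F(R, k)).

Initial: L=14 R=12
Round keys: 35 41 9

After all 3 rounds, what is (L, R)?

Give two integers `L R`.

Round 1 (k=35): L=12 R=165
Round 2 (k=41): L=165 R=120
Round 3 (k=9): L=120 R=154

Answer: 120 154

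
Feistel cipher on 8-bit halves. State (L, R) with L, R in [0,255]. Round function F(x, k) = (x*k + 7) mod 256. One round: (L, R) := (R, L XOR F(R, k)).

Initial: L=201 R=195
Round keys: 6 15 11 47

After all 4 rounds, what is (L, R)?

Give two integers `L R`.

Answer: 83 48

Derivation:
Round 1 (k=6): L=195 R=80
Round 2 (k=15): L=80 R=116
Round 3 (k=11): L=116 R=83
Round 4 (k=47): L=83 R=48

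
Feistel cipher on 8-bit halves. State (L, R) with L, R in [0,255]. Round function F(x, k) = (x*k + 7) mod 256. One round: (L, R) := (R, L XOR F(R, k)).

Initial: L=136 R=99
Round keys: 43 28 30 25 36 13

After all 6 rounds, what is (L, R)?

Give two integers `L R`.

Answer: 112 221

Derivation:
Round 1 (k=43): L=99 R=32
Round 2 (k=28): L=32 R=228
Round 3 (k=30): L=228 R=159
Round 4 (k=25): L=159 R=106
Round 5 (k=36): L=106 R=112
Round 6 (k=13): L=112 R=221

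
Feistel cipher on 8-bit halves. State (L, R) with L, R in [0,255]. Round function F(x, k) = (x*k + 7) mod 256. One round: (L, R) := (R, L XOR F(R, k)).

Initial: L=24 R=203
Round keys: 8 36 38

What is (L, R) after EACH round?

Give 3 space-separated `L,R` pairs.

Answer: 203,71 71,200 200,240

Derivation:
Round 1 (k=8): L=203 R=71
Round 2 (k=36): L=71 R=200
Round 3 (k=38): L=200 R=240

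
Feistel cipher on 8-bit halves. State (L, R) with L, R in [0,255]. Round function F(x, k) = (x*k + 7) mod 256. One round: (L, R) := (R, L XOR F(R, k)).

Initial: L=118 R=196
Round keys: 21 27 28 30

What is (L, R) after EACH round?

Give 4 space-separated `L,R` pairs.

Round 1 (k=21): L=196 R=109
Round 2 (k=27): L=109 R=66
Round 3 (k=28): L=66 R=82
Round 4 (k=30): L=82 R=225

Answer: 196,109 109,66 66,82 82,225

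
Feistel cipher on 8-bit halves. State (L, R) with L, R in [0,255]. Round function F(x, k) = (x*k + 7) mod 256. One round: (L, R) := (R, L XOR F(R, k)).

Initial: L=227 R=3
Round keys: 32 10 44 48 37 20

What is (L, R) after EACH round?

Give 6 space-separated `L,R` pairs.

Round 1 (k=32): L=3 R=132
Round 2 (k=10): L=132 R=44
Round 3 (k=44): L=44 R=19
Round 4 (k=48): L=19 R=187
Round 5 (k=37): L=187 R=29
Round 6 (k=20): L=29 R=240

Answer: 3,132 132,44 44,19 19,187 187,29 29,240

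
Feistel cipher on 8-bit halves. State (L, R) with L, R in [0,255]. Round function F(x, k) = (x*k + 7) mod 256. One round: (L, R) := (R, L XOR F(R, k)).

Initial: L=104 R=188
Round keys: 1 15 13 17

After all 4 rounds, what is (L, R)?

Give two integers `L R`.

Round 1 (k=1): L=188 R=171
Round 2 (k=15): L=171 R=176
Round 3 (k=13): L=176 R=92
Round 4 (k=17): L=92 R=147

Answer: 92 147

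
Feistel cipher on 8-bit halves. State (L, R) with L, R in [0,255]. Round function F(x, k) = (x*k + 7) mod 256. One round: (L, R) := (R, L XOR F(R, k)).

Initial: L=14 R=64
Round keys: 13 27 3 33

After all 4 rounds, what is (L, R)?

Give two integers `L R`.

Answer: 188 185

Derivation:
Round 1 (k=13): L=64 R=73
Round 2 (k=27): L=73 R=250
Round 3 (k=3): L=250 R=188
Round 4 (k=33): L=188 R=185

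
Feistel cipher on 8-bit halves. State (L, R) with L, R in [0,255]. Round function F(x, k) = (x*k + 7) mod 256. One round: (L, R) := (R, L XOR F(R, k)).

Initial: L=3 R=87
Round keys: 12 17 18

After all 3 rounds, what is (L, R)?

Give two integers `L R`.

Answer: 200 15

Derivation:
Round 1 (k=12): L=87 R=24
Round 2 (k=17): L=24 R=200
Round 3 (k=18): L=200 R=15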